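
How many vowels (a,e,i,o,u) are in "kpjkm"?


Input: kpjkm
Checking each character:
  'k' at position 0: consonant
  'p' at position 1: consonant
  'j' at position 2: consonant
  'k' at position 3: consonant
  'm' at position 4: consonant
Total vowels: 0

0


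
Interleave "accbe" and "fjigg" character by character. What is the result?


Interleaving "accbe" and "fjigg":
  Position 0: 'a' from first, 'f' from second => "af"
  Position 1: 'c' from first, 'j' from second => "cj"
  Position 2: 'c' from first, 'i' from second => "ci"
  Position 3: 'b' from first, 'g' from second => "bg"
  Position 4: 'e' from first, 'g' from second => "eg"
Result: afcjcibgeg

afcjcibgeg


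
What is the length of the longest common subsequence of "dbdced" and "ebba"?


LCS of "dbdced" and "ebba"
DP table:
           e    b    b    a
      0    0    0    0    0
  d   0    0    0    0    0
  b   0    0    1    1    1
  d   0    0    1    1    1
  c   0    0    1    1    1
  e   0    1    1    1    1
  d   0    1    1    1    1
LCS length = dp[6][4] = 1

1


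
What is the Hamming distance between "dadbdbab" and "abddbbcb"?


Comparing "dadbdbab" and "abddbbcb" position by position:
  Position 0: 'd' vs 'a' => differ
  Position 1: 'a' vs 'b' => differ
  Position 2: 'd' vs 'd' => same
  Position 3: 'b' vs 'd' => differ
  Position 4: 'd' vs 'b' => differ
  Position 5: 'b' vs 'b' => same
  Position 6: 'a' vs 'c' => differ
  Position 7: 'b' vs 'b' => same
Total differences (Hamming distance): 5

5


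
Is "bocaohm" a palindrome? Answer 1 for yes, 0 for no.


Input: bocaohm
Reversed: mhoacob
  Compare pos 0 ('b') with pos 6 ('m'): MISMATCH
  Compare pos 1 ('o') with pos 5 ('h'): MISMATCH
  Compare pos 2 ('c') with pos 4 ('o'): MISMATCH
Result: not a palindrome

0


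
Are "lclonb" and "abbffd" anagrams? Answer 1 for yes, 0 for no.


Strings: "lclonb", "abbffd"
Sorted first:  bcllno
Sorted second: abbdff
Differ at position 0: 'b' vs 'a' => not anagrams

0


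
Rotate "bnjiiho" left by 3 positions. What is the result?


Input: "bnjiiho", rotate left by 3
First 3 characters: "bnj"
Remaining characters: "iiho"
Concatenate remaining + first: "iiho" + "bnj" = "iihobnj"

iihobnj


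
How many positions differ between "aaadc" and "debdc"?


Comparing "aaadc" and "debdc" position by position:
  Position 0: 'a' vs 'd' => DIFFER
  Position 1: 'a' vs 'e' => DIFFER
  Position 2: 'a' vs 'b' => DIFFER
  Position 3: 'd' vs 'd' => same
  Position 4: 'c' vs 'c' => same
Positions that differ: 3

3


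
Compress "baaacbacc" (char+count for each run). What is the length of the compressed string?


Input: baaacbacc
Runs:
  'b' x 1 => "b1"
  'a' x 3 => "a3"
  'c' x 1 => "c1"
  'b' x 1 => "b1"
  'a' x 1 => "a1"
  'c' x 2 => "c2"
Compressed: "b1a3c1b1a1c2"
Compressed length: 12

12


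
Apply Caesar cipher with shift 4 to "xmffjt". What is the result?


Caesar cipher: shift "xmffjt" by 4
  'x' (pos 23) + 4 = pos 1 = 'b'
  'm' (pos 12) + 4 = pos 16 = 'q'
  'f' (pos 5) + 4 = pos 9 = 'j'
  'f' (pos 5) + 4 = pos 9 = 'j'
  'j' (pos 9) + 4 = pos 13 = 'n'
  't' (pos 19) + 4 = pos 23 = 'x'
Result: bqjjnx

bqjjnx


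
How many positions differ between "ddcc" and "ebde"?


Comparing "ddcc" and "ebde" position by position:
  Position 0: 'd' vs 'e' => DIFFER
  Position 1: 'd' vs 'b' => DIFFER
  Position 2: 'c' vs 'd' => DIFFER
  Position 3: 'c' vs 'e' => DIFFER
Positions that differ: 4

4


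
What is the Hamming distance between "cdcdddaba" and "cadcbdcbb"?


Comparing "cdcdddaba" and "cadcbdcbb" position by position:
  Position 0: 'c' vs 'c' => same
  Position 1: 'd' vs 'a' => differ
  Position 2: 'c' vs 'd' => differ
  Position 3: 'd' vs 'c' => differ
  Position 4: 'd' vs 'b' => differ
  Position 5: 'd' vs 'd' => same
  Position 6: 'a' vs 'c' => differ
  Position 7: 'b' vs 'b' => same
  Position 8: 'a' vs 'b' => differ
Total differences (Hamming distance): 6

6


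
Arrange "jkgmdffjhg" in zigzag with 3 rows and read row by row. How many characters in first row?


Zigzag "jkgmdffjhg" into 3 rows:
Placing characters:
  'j' => row 0
  'k' => row 1
  'g' => row 2
  'm' => row 1
  'd' => row 0
  'f' => row 1
  'f' => row 2
  'j' => row 1
  'h' => row 0
  'g' => row 1
Rows:
  Row 0: "jdh"
  Row 1: "kmfjg"
  Row 2: "gf"
First row length: 3

3


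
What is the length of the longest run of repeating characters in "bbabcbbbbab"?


Input: "bbabcbbbbab"
Scanning for longest run:
  Position 1 ('b'): continues run of 'b', length=2
  Position 2 ('a'): new char, reset run to 1
  Position 3 ('b'): new char, reset run to 1
  Position 4 ('c'): new char, reset run to 1
  Position 5 ('b'): new char, reset run to 1
  Position 6 ('b'): continues run of 'b', length=2
  Position 7 ('b'): continues run of 'b', length=3
  Position 8 ('b'): continues run of 'b', length=4
  Position 9 ('a'): new char, reset run to 1
  Position 10 ('b'): new char, reset run to 1
Longest run: 'b' with length 4

4


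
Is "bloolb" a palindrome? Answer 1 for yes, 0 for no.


Input: bloolb
Reversed: bloolb
  Compare pos 0 ('b') with pos 5 ('b'): match
  Compare pos 1 ('l') with pos 4 ('l'): match
  Compare pos 2 ('o') with pos 3 ('o'): match
Result: palindrome

1


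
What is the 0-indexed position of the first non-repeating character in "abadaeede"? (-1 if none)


Input: abadaeede
Character frequencies:
  'a': 3
  'b': 1
  'd': 2
  'e': 3
Scanning left to right for freq == 1:
  Position 0 ('a'): freq=3, skip
  Position 1 ('b'): unique! => answer = 1

1


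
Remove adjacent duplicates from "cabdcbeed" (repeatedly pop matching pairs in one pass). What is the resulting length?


Input: cabdcbeed
Stack-based adjacent duplicate removal:
  Read 'c': push. Stack: c
  Read 'a': push. Stack: ca
  Read 'b': push. Stack: cab
  Read 'd': push. Stack: cabd
  Read 'c': push. Stack: cabdc
  Read 'b': push. Stack: cabdcb
  Read 'e': push. Stack: cabdcbe
  Read 'e': matches stack top 'e' => pop. Stack: cabdcb
  Read 'd': push. Stack: cabdcbd
Final stack: "cabdcbd" (length 7)

7


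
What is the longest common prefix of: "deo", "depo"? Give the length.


Words: deo, depo
  Position 0: all 'd' => match
  Position 1: all 'e' => match
  Position 2: ('o', 'p') => mismatch, stop
LCP = "de" (length 2)

2


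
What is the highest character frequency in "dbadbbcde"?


Input: dbadbbcde
Character counts:
  'a': 1
  'b': 3
  'c': 1
  'd': 3
  'e': 1
Maximum frequency: 3

3


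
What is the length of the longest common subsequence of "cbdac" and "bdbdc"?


LCS of "cbdac" and "bdbdc"
DP table:
           b    d    b    d    c
      0    0    0    0    0    0
  c   0    0    0    0    0    1
  b   0    1    1    1    1    1
  d   0    1    2    2    2    2
  a   0    1    2    2    2    2
  c   0    1    2    2    2    3
LCS length = dp[5][5] = 3

3


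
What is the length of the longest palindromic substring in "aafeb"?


Input: "aafeb"
Checking substrings for palindromes:
  [0:2] "aa" (len 2) => palindrome
Longest palindromic substring: "aa" with length 2

2


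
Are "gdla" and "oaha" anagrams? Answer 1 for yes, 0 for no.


Strings: "gdla", "oaha"
Sorted first:  adgl
Sorted second: aaho
Differ at position 1: 'd' vs 'a' => not anagrams

0


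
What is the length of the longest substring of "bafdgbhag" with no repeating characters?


Input: "bafdgbhag"
Sliding window (track last position of each char):
  Position 0 ('b'): window [0,0] length 1 -- new best
  Position 1 ('a'): window [0,1] length 2 -- new best
  Position 2 ('f'): window [0,2] length 3 -- new best
  Position 3 ('d'): window [0,3] length 4 -- new best
  Position 4 ('g'): window [0,4] length 5 -- new best
  Position 5 ('b'): repeat (last at 0), move window start to 1
  Position 5 ('b'): window [1,5] length 5
  Position 6 ('h'): window [1,6] length 6 -- new best
  Position 7 ('a'): repeat (last at 1), move window start to 2
  Position 7 ('a'): window [2,7] length 6
  Position 8 ('g'): repeat (last at 4), move window start to 5
  Position 8 ('g'): window [5,8] length 4
Longest substring with no repeats: "afdgbh" with length 6

6


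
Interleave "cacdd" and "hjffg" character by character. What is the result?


Interleaving "cacdd" and "hjffg":
  Position 0: 'c' from first, 'h' from second => "ch"
  Position 1: 'a' from first, 'j' from second => "aj"
  Position 2: 'c' from first, 'f' from second => "cf"
  Position 3: 'd' from first, 'f' from second => "df"
  Position 4: 'd' from first, 'g' from second => "dg"
Result: chajcfdfdg

chajcfdfdg


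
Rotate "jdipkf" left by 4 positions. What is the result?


Input: "jdipkf", rotate left by 4
First 4 characters: "jdip"
Remaining characters: "kf"
Concatenate remaining + first: "kf" + "jdip" = "kfjdip"

kfjdip


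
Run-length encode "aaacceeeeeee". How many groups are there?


Input: aaacceeeeeee
Scanning for consecutive runs:
  Group 1: 'a' x 3 (positions 0-2)
  Group 2: 'c' x 2 (positions 3-4)
  Group 3: 'e' x 7 (positions 5-11)
Total groups: 3

3


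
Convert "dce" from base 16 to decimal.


Input: "dce" in base 16
Positional expansion:
  Digit 'd' (value 13) x 16^2 = 3328
  Digit 'c' (value 12) x 16^1 = 192
  Digit 'e' (value 14) x 16^0 = 14
Sum = 3534

3534


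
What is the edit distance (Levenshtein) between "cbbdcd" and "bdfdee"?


Computing edit distance: "cbbdcd" -> "bdfdee"
DP table:
           b    d    f    d    e    e
      0    1    2    3    4    5    6
  c   1    1    2    3    4    5    6
  b   2    1    2    3    4    5    6
  b   3    2    2    3    4    5    6
  d   4    3    2    3    3    4    5
  c   5    4    3    3    4    4    5
  d   6    5    4    4    3    4    5
Edit distance = dp[6][6] = 5

5


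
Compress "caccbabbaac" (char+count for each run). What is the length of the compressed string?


Input: caccbabbaac
Runs:
  'c' x 1 => "c1"
  'a' x 1 => "a1"
  'c' x 2 => "c2"
  'b' x 1 => "b1"
  'a' x 1 => "a1"
  'b' x 2 => "b2"
  'a' x 2 => "a2"
  'c' x 1 => "c1"
Compressed: "c1a1c2b1a1b2a2c1"
Compressed length: 16

16


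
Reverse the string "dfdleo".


Input: dfdleo
Reading characters right to left:
  Position 5: 'o'
  Position 4: 'e'
  Position 3: 'l'
  Position 2: 'd'
  Position 1: 'f'
  Position 0: 'd'
Reversed: oeldfd

oeldfd


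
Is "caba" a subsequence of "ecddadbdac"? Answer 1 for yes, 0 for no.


Check if "caba" is a subsequence of "ecddadbdac"
Greedy scan:
  Position 0 ('e'): no match needed
  Position 1 ('c'): matches sub[0] = 'c'
  Position 2 ('d'): no match needed
  Position 3 ('d'): no match needed
  Position 4 ('a'): matches sub[1] = 'a'
  Position 5 ('d'): no match needed
  Position 6 ('b'): matches sub[2] = 'b'
  Position 7 ('d'): no match needed
  Position 8 ('a'): matches sub[3] = 'a'
  Position 9 ('c'): no match needed
All 4 characters matched => is a subsequence

1


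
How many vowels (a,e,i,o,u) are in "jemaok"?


Input: jemaok
Checking each character:
  'j' at position 0: consonant
  'e' at position 1: vowel (running total: 1)
  'm' at position 2: consonant
  'a' at position 3: vowel (running total: 2)
  'o' at position 4: vowel (running total: 3)
  'k' at position 5: consonant
Total vowels: 3

3


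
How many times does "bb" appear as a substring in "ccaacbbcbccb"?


Searching for "bb" in "ccaacbbcbccb"
Scanning each position:
  Position 0: "cc" => no
  Position 1: "ca" => no
  Position 2: "aa" => no
  Position 3: "ac" => no
  Position 4: "cb" => no
  Position 5: "bb" => MATCH
  Position 6: "bc" => no
  Position 7: "cb" => no
  Position 8: "bc" => no
  Position 9: "cc" => no
  Position 10: "cb" => no
Total occurrences: 1

1


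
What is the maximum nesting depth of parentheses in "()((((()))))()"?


Input: "()((((()))))()"
Tracking depth:
  Position 0 '(': depth becomes 1
  Position 1 ')': depth becomes 0
  Position 2 '(': depth becomes 1
  Position 3 '(': depth becomes 2
  Position 4 '(': depth becomes 3
  Position 5 '(': depth becomes 4
  Position 6 '(': depth becomes 5
  Position 7 ')': depth becomes 4
  Position 8 ')': depth becomes 3
  Position 9 ')': depth becomes 2
  Position 10 ')': depth becomes 1
  Position 11 ')': depth becomes 0
  Position 12 '(': depth becomes 1
  Position 13 ')': depth becomes 0
Maximum depth reached: 5

5


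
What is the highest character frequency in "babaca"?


Input: babaca
Character counts:
  'a': 3
  'b': 2
  'c': 1
Maximum frequency: 3

3


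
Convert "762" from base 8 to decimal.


Input: "762" in base 8
Positional expansion:
  Digit '7' (value 7) x 8^2 = 448
  Digit '6' (value 6) x 8^1 = 48
  Digit '2' (value 2) x 8^0 = 2
Sum = 498

498


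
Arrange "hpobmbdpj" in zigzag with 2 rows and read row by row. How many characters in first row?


Zigzag "hpobmbdpj" into 2 rows:
Placing characters:
  'h' => row 0
  'p' => row 1
  'o' => row 0
  'b' => row 1
  'm' => row 0
  'b' => row 1
  'd' => row 0
  'p' => row 1
  'j' => row 0
Rows:
  Row 0: "homdj"
  Row 1: "pbbp"
First row length: 5

5


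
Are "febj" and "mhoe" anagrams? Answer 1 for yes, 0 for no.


Strings: "febj", "mhoe"
Sorted first:  befj
Sorted second: ehmo
Differ at position 0: 'b' vs 'e' => not anagrams

0


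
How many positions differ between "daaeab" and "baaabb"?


Comparing "daaeab" and "baaabb" position by position:
  Position 0: 'd' vs 'b' => DIFFER
  Position 1: 'a' vs 'a' => same
  Position 2: 'a' vs 'a' => same
  Position 3: 'e' vs 'a' => DIFFER
  Position 4: 'a' vs 'b' => DIFFER
  Position 5: 'b' vs 'b' => same
Positions that differ: 3

3


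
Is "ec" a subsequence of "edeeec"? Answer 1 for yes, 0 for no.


Check if "ec" is a subsequence of "edeeec"
Greedy scan:
  Position 0 ('e'): matches sub[0] = 'e'
  Position 1 ('d'): no match needed
  Position 2 ('e'): no match needed
  Position 3 ('e'): no match needed
  Position 4 ('e'): no match needed
  Position 5 ('c'): matches sub[1] = 'c'
All 2 characters matched => is a subsequence

1


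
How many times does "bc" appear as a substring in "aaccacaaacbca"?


Searching for "bc" in "aaccacaaacbca"
Scanning each position:
  Position 0: "aa" => no
  Position 1: "ac" => no
  Position 2: "cc" => no
  Position 3: "ca" => no
  Position 4: "ac" => no
  Position 5: "ca" => no
  Position 6: "aa" => no
  Position 7: "aa" => no
  Position 8: "ac" => no
  Position 9: "cb" => no
  Position 10: "bc" => MATCH
  Position 11: "ca" => no
Total occurrences: 1

1


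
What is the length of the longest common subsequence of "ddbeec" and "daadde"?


LCS of "ddbeec" and "daadde"
DP table:
           d    a    a    d    d    e
      0    0    0    0    0    0    0
  d   0    1    1    1    1    1    1
  d   0    1    1    1    2    2    2
  b   0    1    1    1    2    2    2
  e   0    1    1    1    2    2    3
  e   0    1    1    1    2    2    3
  c   0    1    1    1    2    2    3
LCS length = dp[6][6] = 3

3


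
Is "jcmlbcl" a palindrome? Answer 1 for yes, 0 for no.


Input: jcmlbcl
Reversed: lcblmcj
  Compare pos 0 ('j') with pos 6 ('l'): MISMATCH
  Compare pos 1 ('c') with pos 5 ('c'): match
  Compare pos 2 ('m') with pos 4 ('b'): MISMATCH
Result: not a palindrome

0


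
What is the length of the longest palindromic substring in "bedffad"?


Input: "bedffad"
Checking substrings for palindromes:
  [3:5] "ff" (len 2) => palindrome
Longest palindromic substring: "ff" with length 2

2


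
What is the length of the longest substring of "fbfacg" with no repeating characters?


Input: "fbfacg"
Sliding window (track last position of each char):
  Position 0 ('f'): window [0,0] length 1 -- new best
  Position 1 ('b'): window [0,1] length 2 -- new best
  Position 2 ('f'): repeat (last at 0), move window start to 1
  Position 2 ('f'): window [1,2] length 2
  Position 3 ('a'): window [1,3] length 3 -- new best
  Position 4 ('c'): window [1,4] length 4 -- new best
  Position 5 ('g'): window [1,5] length 5 -- new best
Longest substring with no repeats: "bfacg" with length 5

5


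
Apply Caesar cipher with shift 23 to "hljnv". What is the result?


Caesar cipher: shift "hljnv" by 23
  'h' (pos 7) + 23 = pos 4 = 'e'
  'l' (pos 11) + 23 = pos 8 = 'i'
  'j' (pos 9) + 23 = pos 6 = 'g'
  'n' (pos 13) + 23 = pos 10 = 'k'
  'v' (pos 21) + 23 = pos 18 = 's'
Result: eigks

eigks


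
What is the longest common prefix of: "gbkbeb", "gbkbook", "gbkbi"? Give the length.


Words: gbkbeb, gbkbook, gbkbi
  Position 0: all 'g' => match
  Position 1: all 'b' => match
  Position 2: all 'k' => match
  Position 3: all 'b' => match
  Position 4: ('e', 'o', 'i') => mismatch, stop
LCP = "gbkb" (length 4)

4


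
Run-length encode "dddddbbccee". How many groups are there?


Input: dddddbbccee
Scanning for consecutive runs:
  Group 1: 'd' x 5 (positions 0-4)
  Group 2: 'b' x 2 (positions 5-6)
  Group 3: 'c' x 2 (positions 7-8)
  Group 4: 'e' x 2 (positions 9-10)
Total groups: 4

4


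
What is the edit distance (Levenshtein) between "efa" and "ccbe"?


Computing edit distance: "efa" -> "ccbe"
DP table:
           c    c    b    e
      0    1    2    3    4
  e   1    1    2    3    3
  f   2    2    2    3    4
  a   3    3    3    3    4
Edit distance = dp[3][4] = 4

4


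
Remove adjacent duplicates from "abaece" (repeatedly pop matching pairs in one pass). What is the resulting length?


Input: abaece
Stack-based adjacent duplicate removal:
  Read 'a': push. Stack: a
  Read 'b': push. Stack: ab
  Read 'a': push. Stack: aba
  Read 'e': push. Stack: abae
  Read 'c': push. Stack: abaec
  Read 'e': push. Stack: abaece
Final stack: "abaece" (length 6)

6


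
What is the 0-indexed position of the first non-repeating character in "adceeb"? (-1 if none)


Input: adceeb
Character frequencies:
  'a': 1
  'b': 1
  'c': 1
  'd': 1
  'e': 2
Scanning left to right for freq == 1:
  Position 0 ('a'): unique! => answer = 0

0


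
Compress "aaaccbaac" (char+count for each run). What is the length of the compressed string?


Input: aaaccbaac
Runs:
  'a' x 3 => "a3"
  'c' x 2 => "c2"
  'b' x 1 => "b1"
  'a' x 2 => "a2"
  'c' x 1 => "c1"
Compressed: "a3c2b1a2c1"
Compressed length: 10

10


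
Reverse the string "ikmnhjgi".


Input: ikmnhjgi
Reading characters right to left:
  Position 7: 'i'
  Position 6: 'g'
  Position 5: 'j'
  Position 4: 'h'
  Position 3: 'n'
  Position 2: 'm'
  Position 1: 'k'
  Position 0: 'i'
Reversed: igjhnmki

igjhnmki


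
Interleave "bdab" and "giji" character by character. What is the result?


Interleaving "bdab" and "giji":
  Position 0: 'b' from first, 'g' from second => "bg"
  Position 1: 'd' from first, 'i' from second => "di"
  Position 2: 'a' from first, 'j' from second => "aj"
  Position 3: 'b' from first, 'i' from second => "bi"
Result: bgdiajbi

bgdiajbi


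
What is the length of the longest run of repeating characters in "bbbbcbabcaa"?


Input: "bbbbcbabcaa"
Scanning for longest run:
  Position 1 ('b'): continues run of 'b', length=2
  Position 2 ('b'): continues run of 'b', length=3
  Position 3 ('b'): continues run of 'b', length=4
  Position 4 ('c'): new char, reset run to 1
  Position 5 ('b'): new char, reset run to 1
  Position 6 ('a'): new char, reset run to 1
  Position 7 ('b'): new char, reset run to 1
  Position 8 ('c'): new char, reset run to 1
  Position 9 ('a'): new char, reset run to 1
  Position 10 ('a'): continues run of 'a', length=2
Longest run: 'b' with length 4

4


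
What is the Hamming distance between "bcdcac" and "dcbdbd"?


Comparing "bcdcac" and "dcbdbd" position by position:
  Position 0: 'b' vs 'd' => differ
  Position 1: 'c' vs 'c' => same
  Position 2: 'd' vs 'b' => differ
  Position 3: 'c' vs 'd' => differ
  Position 4: 'a' vs 'b' => differ
  Position 5: 'c' vs 'd' => differ
Total differences (Hamming distance): 5

5


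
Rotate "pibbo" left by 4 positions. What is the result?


Input: "pibbo", rotate left by 4
First 4 characters: "pibb"
Remaining characters: "o"
Concatenate remaining + first: "o" + "pibb" = "opibb"

opibb


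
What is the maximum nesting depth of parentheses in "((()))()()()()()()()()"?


Input: "((()))()()()()()()()()"
Tracking depth:
  Position 0 '(': depth becomes 1
  Position 1 '(': depth becomes 2
  Position 2 '(': depth becomes 3
  Position 3 ')': depth becomes 2
  Position 4 ')': depth becomes 1
  Position 5 ')': depth becomes 0
  Position 6 '(': depth becomes 1
  Position 7 ')': depth becomes 0
  Position 8 '(': depth becomes 1
  Position 9 ')': depth becomes 0
  Position 10 '(': depth becomes 1
  Position 11 ')': depth becomes 0
  Position 12 '(': depth becomes 1
  Position 13 ')': depth becomes 0
  Position 14 '(': depth becomes 1
  Position 15 ')': depth becomes 0
  Position 16 '(': depth becomes 1
  Position 17 ')': depth becomes 0
  Position 18 '(': depth becomes 1
  Position 19 ')': depth becomes 0
  Position 20 '(': depth becomes 1
  Position 21 ')': depth becomes 0
Maximum depth reached: 3

3


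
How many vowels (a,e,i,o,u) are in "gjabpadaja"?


Input: gjabpadaja
Checking each character:
  'g' at position 0: consonant
  'j' at position 1: consonant
  'a' at position 2: vowel (running total: 1)
  'b' at position 3: consonant
  'p' at position 4: consonant
  'a' at position 5: vowel (running total: 2)
  'd' at position 6: consonant
  'a' at position 7: vowel (running total: 3)
  'j' at position 8: consonant
  'a' at position 9: vowel (running total: 4)
Total vowels: 4

4


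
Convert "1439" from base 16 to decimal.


Input: "1439" in base 16
Positional expansion:
  Digit '1' (value 1) x 16^3 = 4096
  Digit '4' (value 4) x 16^2 = 1024
  Digit '3' (value 3) x 16^1 = 48
  Digit '9' (value 9) x 16^0 = 9
Sum = 5177

5177


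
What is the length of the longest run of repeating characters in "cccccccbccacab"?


Input: "cccccccbccacab"
Scanning for longest run:
  Position 1 ('c'): continues run of 'c', length=2
  Position 2 ('c'): continues run of 'c', length=3
  Position 3 ('c'): continues run of 'c', length=4
  Position 4 ('c'): continues run of 'c', length=5
  Position 5 ('c'): continues run of 'c', length=6
  Position 6 ('c'): continues run of 'c', length=7
  Position 7 ('b'): new char, reset run to 1
  Position 8 ('c'): new char, reset run to 1
  Position 9 ('c'): continues run of 'c', length=2
  Position 10 ('a'): new char, reset run to 1
  Position 11 ('c'): new char, reset run to 1
  Position 12 ('a'): new char, reset run to 1
  Position 13 ('b'): new char, reset run to 1
Longest run: 'c' with length 7

7


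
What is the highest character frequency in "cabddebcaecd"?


Input: cabddebcaecd
Character counts:
  'a': 2
  'b': 2
  'c': 3
  'd': 3
  'e': 2
Maximum frequency: 3

3


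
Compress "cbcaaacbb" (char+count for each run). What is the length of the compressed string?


Input: cbcaaacbb
Runs:
  'c' x 1 => "c1"
  'b' x 1 => "b1"
  'c' x 1 => "c1"
  'a' x 3 => "a3"
  'c' x 1 => "c1"
  'b' x 2 => "b2"
Compressed: "c1b1c1a3c1b2"
Compressed length: 12

12


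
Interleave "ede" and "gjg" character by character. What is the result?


Interleaving "ede" and "gjg":
  Position 0: 'e' from first, 'g' from second => "eg"
  Position 1: 'd' from first, 'j' from second => "dj"
  Position 2: 'e' from first, 'g' from second => "eg"
Result: egdjeg

egdjeg


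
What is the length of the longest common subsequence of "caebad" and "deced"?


LCS of "caebad" and "deced"
DP table:
           d    e    c    e    d
      0    0    0    0    0    0
  c   0    0    0    1    1    1
  a   0    0    0    1    1    1
  e   0    0    1    1    2    2
  b   0    0    1    1    2    2
  a   0    0    1    1    2    2
  d   0    1    1    1    2    3
LCS length = dp[6][5] = 3

3


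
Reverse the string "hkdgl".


Input: hkdgl
Reading characters right to left:
  Position 4: 'l'
  Position 3: 'g'
  Position 2: 'd'
  Position 1: 'k'
  Position 0: 'h'
Reversed: lgdkh

lgdkh


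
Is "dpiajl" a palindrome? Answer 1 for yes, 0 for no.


Input: dpiajl
Reversed: ljaipd
  Compare pos 0 ('d') with pos 5 ('l'): MISMATCH
  Compare pos 1 ('p') with pos 4 ('j'): MISMATCH
  Compare pos 2 ('i') with pos 3 ('a'): MISMATCH
Result: not a palindrome

0


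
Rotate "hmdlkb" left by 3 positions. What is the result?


Input: "hmdlkb", rotate left by 3
First 3 characters: "hmd"
Remaining characters: "lkb"
Concatenate remaining + first: "lkb" + "hmd" = "lkbhmd"

lkbhmd


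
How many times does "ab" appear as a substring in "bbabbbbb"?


Searching for "ab" in "bbabbbbb"
Scanning each position:
  Position 0: "bb" => no
  Position 1: "ba" => no
  Position 2: "ab" => MATCH
  Position 3: "bb" => no
  Position 4: "bb" => no
  Position 5: "bb" => no
  Position 6: "bb" => no
Total occurrences: 1

1


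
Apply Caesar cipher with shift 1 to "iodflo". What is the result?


Caesar cipher: shift "iodflo" by 1
  'i' (pos 8) + 1 = pos 9 = 'j'
  'o' (pos 14) + 1 = pos 15 = 'p'
  'd' (pos 3) + 1 = pos 4 = 'e'
  'f' (pos 5) + 1 = pos 6 = 'g'
  'l' (pos 11) + 1 = pos 12 = 'm'
  'o' (pos 14) + 1 = pos 15 = 'p'
Result: jpegmp

jpegmp


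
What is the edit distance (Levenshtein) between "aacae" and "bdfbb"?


Computing edit distance: "aacae" -> "bdfbb"
DP table:
           b    d    f    b    b
      0    1    2    3    4    5
  a   1    1    2    3    4    5
  a   2    2    2    3    4    5
  c   3    3    3    3    4    5
  a   4    4    4    4    4    5
  e   5    5    5    5    5    5
Edit distance = dp[5][5] = 5

5


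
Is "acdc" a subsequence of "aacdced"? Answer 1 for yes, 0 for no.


Check if "acdc" is a subsequence of "aacdced"
Greedy scan:
  Position 0 ('a'): matches sub[0] = 'a'
  Position 1 ('a'): no match needed
  Position 2 ('c'): matches sub[1] = 'c'
  Position 3 ('d'): matches sub[2] = 'd'
  Position 4 ('c'): matches sub[3] = 'c'
  Position 5 ('e'): no match needed
  Position 6 ('d'): no match needed
All 4 characters matched => is a subsequence

1


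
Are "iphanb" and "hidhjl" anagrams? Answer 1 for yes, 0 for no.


Strings: "iphanb", "hidhjl"
Sorted first:  abhinp
Sorted second: dhhijl
Differ at position 0: 'a' vs 'd' => not anagrams

0


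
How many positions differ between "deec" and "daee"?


Comparing "deec" and "daee" position by position:
  Position 0: 'd' vs 'd' => same
  Position 1: 'e' vs 'a' => DIFFER
  Position 2: 'e' vs 'e' => same
  Position 3: 'c' vs 'e' => DIFFER
Positions that differ: 2

2


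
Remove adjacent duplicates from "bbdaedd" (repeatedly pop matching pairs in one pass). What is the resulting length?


Input: bbdaedd
Stack-based adjacent duplicate removal:
  Read 'b': push. Stack: b
  Read 'b': matches stack top 'b' => pop. Stack: (empty)
  Read 'd': push. Stack: d
  Read 'a': push. Stack: da
  Read 'e': push. Stack: dae
  Read 'd': push. Stack: daed
  Read 'd': matches stack top 'd' => pop. Stack: dae
Final stack: "dae" (length 3)

3


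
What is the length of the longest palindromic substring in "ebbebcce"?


Input: "ebbebcce"
Checking substrings for palindromes:
  [0:4] "ebbe" (len 4) => palindrome
  [2:5] "beb" (len 3) => palindrome
  [1:3] "bb" (len 2) => palindrome
  [5:7] "cc" (len 2) => palindrome
Longest palindromic substring: "ebbe" with length 4

4


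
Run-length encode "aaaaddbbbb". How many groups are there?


Input: aaaaddbbbb
Scanning for consecutive runs:
  Group 1: 'a' x 4 (positions 0-3)
  Group 2: 'd' x 2 (positions 4-5)
  Group 3: 'b' x 4 (positions 6-9)
Total groups: 3

3


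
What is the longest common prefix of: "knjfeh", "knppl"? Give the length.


Words: knjfeh, knppl
  Position 0: all 'k' => match
  Position 1: all 'n' => match
  Position 2: ('j', 'p') => mismatch, stop
LCP = "kn" (length 2)

2


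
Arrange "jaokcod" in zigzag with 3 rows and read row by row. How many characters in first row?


Zigzag "jaokcod" into 3 rows:
Placing characters:
  'j' => row 0
  'a' => row 1
  'o' => row 2
  'k' => row 1
  'c' => row 0
  'o' => row 1
  'd' => row 2
Rows:
  Row 0: "jc"
  Row 1: "ako"
  Row 2: "od"
First row length: 2

2


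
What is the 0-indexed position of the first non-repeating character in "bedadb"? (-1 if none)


Input: bedadb
Character frequencies:
  'a': 1
  'b': 2
  'd': 2
  'e': 1
Scanning left to right for freq == 1:
  Position 0 ('b'): freq=2, skip
  Position 1 ('e'): unique! => answer = 1

1


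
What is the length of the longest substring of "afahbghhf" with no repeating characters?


Input: "afahbghhf"
Sliding window (track last position of each char):
  Position 0 ('a'): window [0,0] length 1 -- new best
  Position 1 ('f'): window [0,1] length 2 -- new best
  Position 2 ('a'): repeat (last at 0), move window start to 1
  Position 2 ('a'): window [1,2] length 2
  Position 3 ('h'): window [1,3] length 3 -- new best
  Position 4 ('b'): window [1,4] length 4 -- new best
  Position 5 ('g'): window [1,5] length 5 -- new best
  Position 6 ('h'): repeat (last at 3), move window start to 4
  Position 6 ('h'): window [4,6] length 3
  Position 7 ('h'): repeat (last at 6), move window start to 7
  Position 7 ('h'): window [7,7] length 1
  Position 8 ('f'): window [7,8] length 2
Longest substring with no repeats: "fahbg" with length 5

5


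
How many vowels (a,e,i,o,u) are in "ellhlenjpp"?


Input: ellhlenjpp
Checking each character:
  'e' at position 0: vowel (running total: 1)
  'l' at position 1: consonant
  'l' at position 2: consonant
  'h' at position 3: consonant
  'l' at position 4: consonant
  'e' at position 5: vowel (running total: 2)
  'n' at position 6: consonant
  'j' at position 7: consonant
  'p' at position 8: consonant
  'p' at position 9: consonant
Total vowels: 2

2


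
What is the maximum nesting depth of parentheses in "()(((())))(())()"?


Input: "()(((())))(())()"
Tracking depth:
  Position 0 '(': depth becomes 1
  Position 1 ')': depth becomes 0
  Position 2 '(': depth becomes 1
  Position 3 '(': depth becomes 2
  Position 4 '(': depth becomes 3
  Position 5 '(': depth becomes 4
  Position 6 ')': depth becomes 3
  Position 7 ')': depth becomes 2
  Position 8 ')': depth becomes 1
  Position 9 ')': depth becomes 0
  Position 10 '(': depth becomes 1
  Position 11 '(': depth becomes 2
  Position 12 ')': depth becomes 1
  Position 13 ')': depth becomes 0
  Position 14 '(': depth becomes 1
  Position 15 ')': depth becomes 0
Maximum depth reached: 4

4


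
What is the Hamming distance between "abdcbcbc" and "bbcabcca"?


Comparing "abdcbcbc" and "bbcabcca" position by position:
  Position 0: 'a' vs 'b' => differ
  Position 1: 'b' vs 'b' => same
  Position 2: 'd' vs 'c' => differ
  Position 3: 'c' vs 'a' => differ
  Position 4: 'b' vs 'b' => same
  Position 5: 'c' vs 'c' => same
  Position 6: 'b' vs 'c' => differ
  Position 7: 'c' vs 'a' => differ
Total differences (Hamming distance): 5

5


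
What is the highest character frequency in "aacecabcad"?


Input: aacecabcad
Character counts:
  'a': 4
  'b': 1
  'c': 3
  'd': 1
  'e': 1
Maximum frequency: 4

4


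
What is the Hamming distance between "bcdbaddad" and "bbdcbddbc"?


Comparing "bcdbaddad" and "bbdcbddbc" position by position:
  Position 0: 'b' vs 'b' => same
  Position 1: 'c' vs 'b' => differ
  Position 2: 'd' vs 'd' => same
  Position 3: 'b' vs 'c' => differ
  Position 4: 'a' vs 'b' => differ
  Position 5: 'd' vs 'd' => same
  Position 6: 'd' vs 'd' => same
  Position 7: 'a' vs 'b' => differ
  Position 8: 'd' vs 'c' => differ
Total differences (Hamming distance): 5

5


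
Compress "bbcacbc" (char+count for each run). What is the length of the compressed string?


Input: bbcacbc
Runs:
  'b' x 2 => "b2"
  'c' x 1 => "c1"
  'a' x 1 => "a1"
  'c' x 1 => "c1"
  'b' x 1 => "b1"
  'c' x 1 => "c1"
Compressed: "b2c1a1c1b1c1"
Compressed length: 12

12


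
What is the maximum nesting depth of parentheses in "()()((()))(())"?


Input: "()()((()))(())"
Tracking depth:
  Position 0 '(': depth becomes 1
  Position 1 ')': depth becomes 0
  Position 2 '(': depth becomes 1
  Position 3 ')': depth becomes 0
  Position 4 '(': depth becomes 1
  Position 5 '(': depth becomes 2
  Position 6 '(': depth becomes 3
  Position 7 ')': depth becomes 2
  Position 8 ')': depth becomes 1
  Position 9 ')': depth becomes 0
  Position 10 '(': depth becomes 1
  Position 11 '(': depth becomes 2
  Position 12 ')': depth becomes 1
  Position 13 ')': depth becomes 0
Maximum depth reached: 3

3


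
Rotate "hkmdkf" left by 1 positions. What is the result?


Input: "hkmdkf", rotate left by 1
First 1 characters: "h"
Remaining characters: "kmdkf"
Concatenate remaining + first: "kmdkf" + "h" = "kmdkfh"

kmdkfh


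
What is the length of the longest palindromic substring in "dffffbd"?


Input: "dffffbd"
Checking substrings for palindromes:
  [1:5] "ffff" (len 4) => palindrome
  [1:4] "fff" (len 3) => palindrome
  [2:5] "fff" (len 3) => palindrome
  [1:3] "ff" (len 2) => palindrome
  [2:4] "ff" (len 2) => palindrome
  [3:5] "ff" (len 2) => palindrome
Longest palindromic substring: "ffff" with length 4

4


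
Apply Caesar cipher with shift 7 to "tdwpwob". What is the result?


Caesar cipher: shift "tdwpwob" by 7
  't' (pos 19) + 7 = pos 0 = 'a'
  'd' (pos 3) + 7 = pos 10 = 'k'
  'w' (pos 22) + 7 = pos 3 = 'd'
  'p' (pos 15) + 7 = pos 22 = 'w'
  'w' (pos 22) + 7 = pos 3 = 'd'
  'o' (pos 14) + 7 = pos 21 = 'v'
  'b' (pos 1) + 7 = pos 8 = 'i'
Result: akdwdvi

akdwdvi


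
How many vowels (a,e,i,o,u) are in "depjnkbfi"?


Input: depjnkbfi
Checking each character:
  'd' at position 0: consonant
  'e' at position 1: vowel (running total: 1)
  'p' at position 2: consonant
  'j' at position 3: consonant
  'n' at position 4: consonant
  'k' at position 5: consonant
  'b' at position 6: consonant
  'f' at position 7: consonant
  'i' at position 8: vowel (running total: 2)
Total vowels: 2

2


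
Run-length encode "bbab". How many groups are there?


Input: bbab
Scanning for consecutive runs:
  Group 1: 'b' x 2 (positions 0-1)
  Group 2: 'a' x 1 (positions 2-2)
  Group 3: 'b' x 1 (positions 3-3)
Total groups: 3

3


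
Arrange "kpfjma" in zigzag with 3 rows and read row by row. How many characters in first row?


Zigzag "kpfjma" into 3 rows:
Placing characters:
  'k' => row 0
  'p' => row 1
  'f' => row 2
  'j' => row 1
  'm' => row 0
  'a' => row 1
Rows:
  Row 0: "km"
  Row 1: "pja"
  Row 2: "f"
First row length: 2

2


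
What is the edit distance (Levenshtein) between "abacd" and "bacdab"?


Computing edit distance: "abacd" -> "bacdab"
DP table:
           b    a    c    d    a    b
      0    1    2    3    4    5    6
  a   1    1    1    2    3    4    5
  b   2    1    2    2    3    4    4
  a   3    2    1    2    3    3    4
  c   4    3    2    1    2    3    4
  d   5    4    3    2    1    2    3
Edit distance = dp[5][6] = 3

3


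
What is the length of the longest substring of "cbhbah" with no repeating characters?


Input: "cbhbah"
Sliding window (track last position of each char):
  Position 0 ('c'): window [0,0] length 1 -- new best
  Position 1 ('b'): window [0,1] length 2 -- new best
  Position 2 ('h'): window [0,2] length 3 -- new best
  Position 3 ('b'): repeat (last at 1), move window start to 2
  Position 3 ('b'): window [2,3] length 2
  Position 4 ('a'): window [2,4] length 3
  Position 5 ('h'): repeat (last at 2), move window start to 3
  Position 5 ('h'): window [3,5] length 3
Longest substring with no repeats: "cbh" with length 3

3


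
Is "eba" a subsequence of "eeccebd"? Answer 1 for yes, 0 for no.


Check if "eba" is a subsequence of "eeccebd"
Greedy scan:
  Position 0 ('e'): matches sub[0] = 'e'
  Position 1 ('e'): no match needed
  Position 2 ('c'): no match needed
  Position 3 ('c'): no match needed
  Position 4 ('e'): no match needed
  Position 5 ('b'): matches sub[1] = 'b'
  Position 6 ('d'): no match needed
Only matched 2/3 characters => not a subsequence

0


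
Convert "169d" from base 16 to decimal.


Input: "169d" in base 16
Positional expansion:
  Digit '1' (value 1) x 16^3 = 4096
  Digit '6' (value 6) x 16^2 = 1536
  Digit '9' (value 9) x 16^1 = 144
  Digit 'd' (value 13) x 16^0 = 13
Sum = 5789

5789


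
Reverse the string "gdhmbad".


Input: gdhmbad
Reading characters right to left:
  Position 6: 'd'
  Position 5: 'a'
  Position 4: 'b'
  Position 3: 'm'
  Position 2: 'h'
  Position 1: 'd'
  Position 0: 'g'
Reversed: dabmhdg

dabmhdg


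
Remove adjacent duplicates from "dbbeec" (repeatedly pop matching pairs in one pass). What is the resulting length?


Input: dbbeec
Stack-based adjacent duplicate removal:
  Read 'd': push. Stack: d
  Read 'b': push. Stack: db
  Read 'b': matches stack top 'b' => pop. Stack: d
  Read 'e': push. Stack: de
  Read 'e': matches stack top 'e' => pop. Stack: d
  Read 'c': push. Stack: dc
Final stack: "dc" (length 2)

2


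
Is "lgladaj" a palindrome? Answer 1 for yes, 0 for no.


Input: lgladaj
Reversed: jadalgl
  Compare pos 0 ('l') with pos 6 ('j'): MISMATCH
  Compare pos 1 ('g') with pos 5 ('a'): MISMATCH
  Compare pos 2 ('l') with pos 4 ('d'): MISMATCH
Result: not a palindrome

0


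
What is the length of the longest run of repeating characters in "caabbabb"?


Input: "caabbabb"
Scanning for longest run:
  Position 1 ('a'): new char, reset run to 1
  Position 2 ('a'): continues run of 'a', length=2
  Position 3 ('b'): new char, reset run to 1
  Position 4 ('b'): continues run of 'b', length=2
  Position 5 ('a'): new char, reset run to 1
  Position 6 ('b'): new char, reset run to 1
  Position 7 ('b'): continues run of 'b', length=2
Longest run: 'a' with length 2

2


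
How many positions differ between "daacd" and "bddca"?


Comparing "daacd" and "bddca" position by position:
  Position 0: 'd' vs 'b' => DIFFER
  Position 1: 'a' vs 'd' => DIFFER
  Position 2: 'a' vs 'd' => DIFFER
  Position 3: 'c' vs 'c' => same
  Position 4: 'd' vs 'a' => DIFFER
Positions that differ: 4

4


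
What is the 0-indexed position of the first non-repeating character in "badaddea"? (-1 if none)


Input: badaddea
Character frequencies:
  'a': 3
  'b': 1
  'd': 3
  'e': 1
Scanning left to right for freq == 1:
  Position 0 ('b'): unique! => answer = 0

0


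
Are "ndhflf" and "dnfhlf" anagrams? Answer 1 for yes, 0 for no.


Strings: "ndhflf", "dnfhlf"
Sorted first:  dffhln
Sorted second: dffhln
Sorted forms match => anagrams

1


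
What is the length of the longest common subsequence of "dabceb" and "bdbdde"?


LCS of "dabceb" and "bdbdde"
DP table:
           b    d    b    d    d    e
      0    0    0    0    0    0    0
  d   0    0    1    1    1    1    1
  a   0    0    1    1    1    1    1
  b   0    1    1    2    2    2    2
  c   0    1    1    2    2    2    2
  e   0    1    1    2    2    2    3
  b   0    1    1    2    2    2    3
LCS length = dp[6][6] = 3

3


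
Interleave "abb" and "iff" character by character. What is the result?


Interleaving "abb" and "iff":
  Position 0: 'a' from first, 'i' from second => "ai"
  Position 1: 'b' from first, 'f' from second => "bf"
  Position 2: 'b' from first, 'f' from second => "bf"
Result: aibfbf

aibfbf


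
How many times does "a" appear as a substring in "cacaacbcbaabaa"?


Searching for "a" in "cacaacbcbaabaa"
Scanning each position:
  Position 0: "c" => no
  Position 1: "a" => MATCH
  Position 2: "c" => no
  Position 3: "a" => MATCH
  Position 4: "a" => MATCH
  Position 5: "c" => no
  Position 6: "b" => no
  Position 7: "c" => no
  Position 8: "b" => no
  Position 9: "a" => MATCH
  Position 10: "a" => MATCH
  Position 11: "b" => no
  Position 12: "a" => MATCH
  Position 13: "a" => MATCH
Total occurrences: 7

7


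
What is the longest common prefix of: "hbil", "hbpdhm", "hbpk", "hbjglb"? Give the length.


Words: hbil, hbpdhm, hbpk, hbjglb
  Position 0: all 'h' => match
  Position 1: all 'b' => match
  Position 2: ('i', 'p', 'p', 'j') => mismatch, stop
LCP = "hb" (length 2)

2


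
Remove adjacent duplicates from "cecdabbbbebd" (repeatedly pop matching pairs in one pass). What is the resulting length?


Input: cecdabbbbebd
Stack-based adjacent duplicate removal:
  Read 'c': push. Stack: c
  Read 'e': push. Stack: ce
  Read 'c': push. Stack: cec
  Read 'd': push. Stack: cecd
  Read 'a': push. Stack: cecda
  Read 'b': push. Stack: cecdab
  Read 'b': matches stack top 'b' => pop. Stack: cecda
  Read 'b': push. Stack: cecdab
  Read 'b': matches stack top 'b' => pop. Stack: cecda
  Read 'e': push. Stack: cecdae
  Read 'b': push. Stack: cecdaeb
  Read 'd': push. Stack: cecdaebd
Final stack: "cecdaebd" (length 8)

8
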